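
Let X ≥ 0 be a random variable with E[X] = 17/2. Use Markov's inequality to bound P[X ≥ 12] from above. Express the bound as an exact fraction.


μ = E[X] = 17/2, a = 12.
Markov: P[X ≥ 12] ≤ μ/a = (17/2)/12 = 17/24.
Numerically: ≈ 0.7083.
(Since a = 12 > μ = 8.5000, the bound 17/24 is < 1 and informative.)

P[X ≥ 12] ≤ 17/24 ≈ 0.7083.


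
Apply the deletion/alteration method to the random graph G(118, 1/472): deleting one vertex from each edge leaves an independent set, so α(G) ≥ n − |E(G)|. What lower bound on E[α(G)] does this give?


E[|E(G)|] = C(118, 2)·p = 6903 · (1/472) = 117/8.
E[α(G)] ≥ n − E[|E(G)|] = 118 − 117/8 = 827/8.
Numerically: ≈ 103.375.
(This is only a lower bound; the true E[α(G)] may be larger.)

E[α(G)] ≥ 827/8 ≈ 103.375.


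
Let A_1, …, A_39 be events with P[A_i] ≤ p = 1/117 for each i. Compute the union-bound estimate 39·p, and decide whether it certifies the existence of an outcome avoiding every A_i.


Union bound: P[∪_{i=1}^{39} A_i] ≤ Σ_i P[A_i] ≤ 39·p = 39·(1/117) = 1/3.
Numerically: 1/3 ≈ 0.3333.
Is 1/3 < 1? YES.
Since P[∪ A_i] ≤ 1/3 < 1, the complement has P[∩ A_i^c] ≥ 1 − 1/3 = 2/3 > 0, so some outcome avoids every A_i.

39·p = 1/3 ≈ 0.3333; existence CERTIFIED by the union bound.


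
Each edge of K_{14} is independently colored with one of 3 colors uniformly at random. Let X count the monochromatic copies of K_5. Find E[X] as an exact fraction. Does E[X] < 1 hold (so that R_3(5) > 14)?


E[X] = C(14, 5) · 3^{1 − 10} = 2002 · 3^{−9} = 2002/19683.
As a reduced fraction: E[X] = 2002/19683 ≈ 0.1017.
Is E[X] < 1? YES.
Since E[X] < 1, there exists a 3-coloring of K_{14} with no monochromatic K_5; hence R_3(5) > 14.

E[X] = 2002/19683 ≈ 0.1017; E[X] < 1, so R_3(5) > 14.


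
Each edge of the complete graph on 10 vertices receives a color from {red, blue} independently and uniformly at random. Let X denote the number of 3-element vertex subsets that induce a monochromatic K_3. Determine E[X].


Let X = Σ_S X_S over the C(10, 3) = 120 subsets S of size 3, where X_S = 1 if the K_3 on S is monochromatic.
For a fixed S, the K_3 on S has C(3, 2) = 3 edges. P[all 3 edges red] = (1/2)^3, and likewise for blue, so P[monochromatic] = 2·(1/2)^3 = 2^{1 − 3} = 1/4.
By linearity of expectation: E[X] = C(10, 3) · 2^{1 − 3} = 120 · 1/4 = 30.
Numerically: E[X] ≈ 30.000.

E[X] = C(10,3)·2^(1−C(3,2)) = 30 ≈ 30.000.


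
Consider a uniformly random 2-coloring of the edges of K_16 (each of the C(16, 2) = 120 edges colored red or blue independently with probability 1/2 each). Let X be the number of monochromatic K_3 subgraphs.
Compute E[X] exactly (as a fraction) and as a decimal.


Let X = Σ_S X_S over the C(16, 3) = 560 subsets S of size 3, where X_S = 1 if the K_3 on S is monochromatic.
For a fixed S, the K_3 on S has C(3, 2) = 3 edges. P[all 3 edges red] = (1/2)^3, and likewise for blue, so P[monochromatic] = 2·(1/2)^3 = 2^{1 − 3} = 1/4.
By linearity of expectation: E[X] = C(16, 3) · 2^{1 − 3} = 560 · 1/4 = 140.
Numerically: E[X] ≈ 140.000000.

E[X] = C(16,3)·2^(1−C(3,2)) = 140 ≈ 140.000000.


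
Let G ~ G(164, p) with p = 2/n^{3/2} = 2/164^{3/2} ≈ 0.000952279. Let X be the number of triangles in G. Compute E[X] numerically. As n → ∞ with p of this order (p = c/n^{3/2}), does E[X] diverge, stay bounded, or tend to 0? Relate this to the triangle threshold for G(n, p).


Number of potential triangles: C(164, 3) = 721764.
Each occurs with probability p³ ≈ (0.000952279)³ ≈ 8.63560304e-10.
By linearity: E[X] = C(164, 3)·p³ ≈ 721764 · 8.63560304e-10 ≈ 0.000623.
Since α = 3/2 > 1, p = c/n^{3/2} = o(1/n) is below the triangle threshold p ~ 1/n. Asymptotically E[X] ~ (c³/6)·n^{3(1−α)} = (2³/6)·n^{-1.5} → 0, so by Markov's inequality G has no triangles w.h.p.

E[X] ≈ 0.000623; in regime p = Θ(1/n^{3/2}) E[X] tends to 0 (below the triangle threshold p ~ 1/n).


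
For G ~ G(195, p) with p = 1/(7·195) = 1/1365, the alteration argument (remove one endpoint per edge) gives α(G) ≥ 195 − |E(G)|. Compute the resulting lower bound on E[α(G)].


E[|E(G)|] = C(195, 2)·p = 18915 · (1/1365) = 97/7.
E[α(G)] ≥ n − E[|E(G)|] = 195 − 97/7 = 1268/7.
Numerically: ≈ 181.143.
(This is only a lower bound; the true E[α(G)] may be larger.)

E[α(G)] ≥ 1268/7 ≈ 181.143.


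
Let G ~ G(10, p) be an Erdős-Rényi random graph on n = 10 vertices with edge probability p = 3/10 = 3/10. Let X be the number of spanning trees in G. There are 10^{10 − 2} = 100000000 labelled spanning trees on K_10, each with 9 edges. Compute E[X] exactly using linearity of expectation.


K_10 has 10^{10 − 2} = 100000000 labelled spanning trees.
For each such spanning tree H, let X_H = 1 if all 9 edges of H are present in G. Then P[X_H = 1] = p^{9} = (3/10)^{9} = 19683/1000000000.
By linearity of expectation: E[X] = Σ_H E[X_H] = 100000000 · p^{9} = 100000000 · 19683/1000000000 = 19683/10.
Numerically: E[X] ≈ 1.97e+03.

E[X] = 100000000 · (3/10)^{9} = 19683/10 ≈ 1.97e+03.


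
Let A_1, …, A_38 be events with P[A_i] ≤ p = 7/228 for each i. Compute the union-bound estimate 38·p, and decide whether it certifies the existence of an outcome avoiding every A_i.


Union bound: P[∪_{i=1}^{38} A_i] ≤ Σ_i P[A_i] ≤ 38·p = 38·(7/228) = 7/6.
Numerically: 7/6 ≈ 1.1667.
Is 7/6 < 1? NO.
Since the bound 7/6 is ≥ 1, the union bound is uninformative here; it does NOT by itself certify existence.

38·p = 7/6 ≈ 1.1667; existence NOT certified by the union bound.


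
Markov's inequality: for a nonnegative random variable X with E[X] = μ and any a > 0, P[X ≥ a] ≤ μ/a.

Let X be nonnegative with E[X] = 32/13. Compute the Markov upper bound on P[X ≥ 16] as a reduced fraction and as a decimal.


μ = E[X] = 32/13, a = 16.
Markov: P[X ≥ 16] ≤ μ/a = (32/13)/16 = 2/13.
Numerically: ≈ 0.15385.
(Since a = 16 > μ = 2.46154, the bound 2/13 is < 1 and informative.)

P[X ≥ 16] ≤ 2/13 ≈ 0.15385.


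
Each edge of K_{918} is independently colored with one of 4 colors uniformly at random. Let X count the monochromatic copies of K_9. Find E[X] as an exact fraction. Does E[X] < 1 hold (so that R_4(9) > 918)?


E[X] = C(918, 9) · 4^{1 − 36} = 1226696518272037432620 · 4^{−35} = 1226696518272037432620/1180591620717411303424.
As a reduced fraction: E[X] = 306674129568009358155/295147905179352825856 ≈ 1.03905.
Is E[X] < 1? NO.
Since E[X] ≥ 1, the first-moment bound is inconclusive at n = 918; it does NOT by itself certify R_4(9) > 918.

E[X] = 306674129568009358155/295147905179352825856 ≈ 1.03905; E[X] ≥ 1; first-moment method inconclusive here.


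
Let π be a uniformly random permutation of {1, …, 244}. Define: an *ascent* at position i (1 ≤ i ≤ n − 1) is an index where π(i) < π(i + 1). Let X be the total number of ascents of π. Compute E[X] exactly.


Write X = Σ X_I over i = 1, …, 243, with X_I the indicator of one ascent.
There are 243 indicators.
For each fixed i, the pair (π(i), π(i+1)) is a uniformly random ordered pair of distinct values from {1, …, 244}; by symmetry P[π(i) < π(i+1)] = 1/2.
By linearity: E[X] = 243 · (1/2) = (244 − 1) · (1/2) = 243/2 ≈ 121.500.

E[X] = 243/2 = 121.500.


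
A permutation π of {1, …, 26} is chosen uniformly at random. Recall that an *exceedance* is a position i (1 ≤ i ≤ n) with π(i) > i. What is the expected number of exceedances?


Write X = Σ_{i=1}^{26} X_i, where X_i = 1_{π(i) > i}.
For each fixed i, π(i) is uniform over {1, …, 26} (marginal of a uniform permutation), so P[π(i) > i] = (n − i)/n. Summing: Σ_{i=1}^{26} (n − i)/n = (0 + 1 + … + 25)/26 = 26(26 − 1)/(2·26) = (26 − 1)/2.
Hence E[X] = Σ_{i=1}^{26} (26 − i)/26 = 25/2 ≈ 12.500.

E[X] = 25/2 = 12.500.


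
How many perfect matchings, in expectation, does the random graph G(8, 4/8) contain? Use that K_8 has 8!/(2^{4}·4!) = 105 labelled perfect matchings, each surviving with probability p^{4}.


K_8 has 8!/(2^{4}·4!) = 105 labelled perfect matchings.
For each such perfect matching H, let X_H = 1 if all 4 edges of H are present in G. Then P[X_H = 1] = p^{4} = (1/2)^{4} = 1/16.
By linearity: E[X] = Σ_H E[X_H] = 105 · p^{4} = 105 · 1/16 = 105/16.
Numerically: E[X] ≈ 6.5625.

E[X] = 105 · (1/2)^{4} = 105/16 ≈ 6.5625.


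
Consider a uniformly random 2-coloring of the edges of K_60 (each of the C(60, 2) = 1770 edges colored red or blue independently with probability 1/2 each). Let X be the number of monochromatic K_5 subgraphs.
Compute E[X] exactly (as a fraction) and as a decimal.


Let X = Σ_S X_S over the C(60, 5) = 5461512 subsets S of size 5, where X_S = 1 if the K_5 on S is monochromatic.
For a fixed S, the K_5 on S has C(5, 2) = 10 edges. P[all 10 edges red] = (1/2)^10, and likewise for blue, so P[monochromatic] = 2·(1/2)^10 = 2^{1 − 10} = 1/512.
By linearity of expectation: E[X] = C(60, 5) · 2^{1 − 10} = 5461512 · 1/512 = 682689/64.
Numerically: E[X] ≈ 10667.0156.

E[X] = C(60,5)·2^(1−C(5,2)) = 682689/64 ≈ 10667.0156.


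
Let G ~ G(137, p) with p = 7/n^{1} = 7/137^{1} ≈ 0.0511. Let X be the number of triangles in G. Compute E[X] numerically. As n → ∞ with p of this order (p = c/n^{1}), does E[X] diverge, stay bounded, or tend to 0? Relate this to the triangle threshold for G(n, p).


Number of potential triangles: C(137, 3) = 419220.
Each occurs with probability p³ ≈ (0.0511)³ ≈ 1.33393e-04.
By linearity: E[X] = C(137, 3)·p³ ≈ 419220 · 1.33393e-04 ≈ 55.921.
Here α = 1, so p = 7/n is exactly at the triangle threshold p ~ 1/n. Asymptotically E[X] → c³/6 = 7³/6 = 343/6 ≈ 57.167, a bounded constant. In this regime the triangle count is asymptotically Poisson(c³/6).

E[X] ≈ 55.921; in regime p = Θ(1/n^{1}) E[X] stays bounded (at the triangle threshold p ~ 1/n).


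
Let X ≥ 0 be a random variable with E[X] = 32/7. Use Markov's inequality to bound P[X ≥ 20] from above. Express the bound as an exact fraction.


μ = E[X] = 32/7, a = 20.
Markov: P[X ≥ 20] ≤ μ/a = (32/7)/20 = 8/35.
Numerically: ≈ 0.229.
(Since a = 20 > μ = 4.571, the bound 8/35 is < 1 and informative.)

P[X ≥ 20] ≤ 8/35 ≈ 0.229.


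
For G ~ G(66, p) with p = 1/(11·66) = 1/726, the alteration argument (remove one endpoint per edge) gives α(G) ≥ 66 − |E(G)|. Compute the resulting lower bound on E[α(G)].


E[|E(G)|] = C(66, 2)·p = 2145 · (1/726) = 65/22.
E[α(G)] ≥ n − E[|E(G)|] = 66 − 65/22 = 1387/22.
Numerically: ≈ 63.045.
(This is only a lower bound; the true E[α(G)] may be larger.)

E[α(G)] ≥ 1387/22 ≈ 63.045.


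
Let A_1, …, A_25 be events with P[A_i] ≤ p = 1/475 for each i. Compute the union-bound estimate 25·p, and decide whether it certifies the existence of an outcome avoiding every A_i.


Union bound: P[∪_{i=1}^{25} A_i] ≤ Σ_i P[A_i] ≤ 25·p = 25·(1/475) = 1/19.
Numerically: 1/19 ≈ 0.0526316.
Is 1/19 < 1? YES.
Since P[∪ A_i] ≤ 1/19 < 1, the complement has P[∩ A_i^c] ≥ 1 − 1/19 = 18/19 > 0, so some outcome avoids every A_i.

25·p = 1/19 ≈ 0.0526316; existence CERTIFIED by the union bound.


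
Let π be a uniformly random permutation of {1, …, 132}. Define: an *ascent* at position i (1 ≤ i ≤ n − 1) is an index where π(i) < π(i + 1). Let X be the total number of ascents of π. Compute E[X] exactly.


Write X = Σ X_I over i = 1, …, 131, with X_I the indicator of one ascent.
There are 131 indicators.
For each fixed i, the pair (π(i), π(i+1)) is a uniformly random ordered pair of distinct values from {1, …, 132}; by symmetry P[π(i) < π(i+1)] = 1/2.
By linearity: E[X] = 131 · (1/2) = (132 − 1) · (1/2) = 131/2 ≈ 65.5000.

E[X] = 131/2 = 65.5000.


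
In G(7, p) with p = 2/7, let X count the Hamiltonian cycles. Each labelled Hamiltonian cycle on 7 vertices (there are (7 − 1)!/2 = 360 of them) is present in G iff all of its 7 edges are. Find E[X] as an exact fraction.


K_7 has (7 − 1)!/2 = 360 labelled Hamiltonian cycles.
For each such Hamiltonian cycle H, let X_H = 1 if all 7 edges of H are present in G. Then P[X_H = 1] = p^{7} = (2/7)^{7} = 128/823543.
By linearity of expectation: E[X] = Σ_H E[X_H] = 360 · p^{7} = 360 · 128/823543 = 46080/823543.
Numerically: E[X] ≈ 0.05595.

E[X] = 360 · (2/7)^{7} = 46080/823543 ≈ 0.05595.


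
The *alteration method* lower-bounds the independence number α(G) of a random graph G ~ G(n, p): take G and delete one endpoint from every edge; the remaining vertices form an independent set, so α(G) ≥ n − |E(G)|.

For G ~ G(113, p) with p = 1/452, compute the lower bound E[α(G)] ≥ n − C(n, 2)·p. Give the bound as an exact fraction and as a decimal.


E[|E(G)|] = C(113, 2)·p = 6328 · (1/452) = 14.
E[α(G)] ≥ n − E[|E(G)|] = 113 − 14 = 99.
Numerically: ≈ 99.000.
(This is only a lower bound; the true E[α(G)] may be larger.)

E[α(G)] ≥ 99 ≈ 99.000.


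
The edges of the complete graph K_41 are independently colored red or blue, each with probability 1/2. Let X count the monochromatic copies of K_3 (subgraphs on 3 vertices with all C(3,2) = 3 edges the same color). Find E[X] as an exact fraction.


Let X = Σ_S X_S over the C(41, 3) = 10660 subsets S of size 3, where X_S = 1 if the K_3 on S is monochromatic.
For a fixed S, the K_3 on S has C(3, 2) = 3 edges. P[all 3 edges red] = (1/2)^3, and likewise for blue, so P[monochromatic] = 2·(1/2)^3 = 2^{1 − 3} = 1/4.
By linearity: E[X] = C(41, 3) · 2^{1 − 3} = 10660 · 1/4 = 2665.
Numerically: E[X] ≈ 2665.0000.

E[X] = C(41,3)·2^(1−C(3,2)) = 2665 ≈ 2665.0000.


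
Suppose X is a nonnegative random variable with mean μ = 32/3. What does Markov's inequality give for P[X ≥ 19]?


μ = E[X] = 32/3, a = 19.
Markov: P[X ≥ 19] ≤ μ/a = (32/3)/19 = 32/57.
Numerically: ≈ 0.561404.
(Since a = 19 > μ = 10.666667, the bound 32/57 is < 1 and informative.)

P[X ≥ 19] ≤ 32/57 ≈ 0.561404.


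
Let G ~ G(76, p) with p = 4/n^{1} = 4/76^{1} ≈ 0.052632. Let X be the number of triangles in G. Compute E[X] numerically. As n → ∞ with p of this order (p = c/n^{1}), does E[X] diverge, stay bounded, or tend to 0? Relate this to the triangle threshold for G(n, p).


Number of potential triangles: C(76, 3) = 70300.
Each occurs with probability p³ ≈ (0.052632)³ ≈ 1.4579385e-04.
By linearity: E[X] = C(76, 3)·p³ ≈ 70300 · 1.4579385e-04 ≈ 10.24931.
Here α = 1, so p = 4/n is exactly at the triangle threshold p ~ 1/n. Asymptotically E[X] → c³/6 = 4³/6 = 32/3 ≈ 10.66667, a bounded constant. In this regime the triangle count is asymptotically Poisson(c³/6).

E[X] ≈ 10.24931; in regime p = Θ(1/n^{1}) E[X] stays bounded (at the triangle threshold p ~ 1/n).


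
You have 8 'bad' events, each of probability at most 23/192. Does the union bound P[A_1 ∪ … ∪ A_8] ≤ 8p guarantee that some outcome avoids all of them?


Union bound: P[∪_{i=1}^{8} A_i] ≤ Σ_i P[A_i] ≤ 8·p = 8·(23/192) = 23/24.
Numerically: 23/24 ≈ 0.95833.
Is 23/24 < 1? YES.
Since P[∪ A_i] ≤ 23/24 < 1, the complement has P[∩ A_i^c] ≥ 1 − 23/24 = 1/24 > 0, so some outcome avoids every A_i.

8·p = 23/24 ≈ 0.95833; existence CERTIFIED by the union bound.


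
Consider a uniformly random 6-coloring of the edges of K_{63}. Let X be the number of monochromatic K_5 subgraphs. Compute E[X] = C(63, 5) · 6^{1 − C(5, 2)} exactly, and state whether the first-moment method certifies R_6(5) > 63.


E[X] = C(63, 5) · 6^{1 − 10} = 7028847 · 6^{−9} = 7028847/10077696.
As a reduced fraction: E[X] = 780983/1119744 ≈ 0.6975.
Is E[X] < 1? YES.
Since E[X] < 1, there exists a 6-coloring of K_{63} with no monochromatic K_5; hence R_6(5) > 63.

E[X] = 780983/1119744 ≈ 0.6975; E[X] < 1, so R_6(5) > 63.


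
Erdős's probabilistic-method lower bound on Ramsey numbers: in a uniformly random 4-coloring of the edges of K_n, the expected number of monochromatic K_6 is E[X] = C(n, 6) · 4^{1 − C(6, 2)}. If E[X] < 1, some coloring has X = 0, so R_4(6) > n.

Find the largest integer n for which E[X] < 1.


We need C(n, 6) · 4^{1 − 15} < 1, i.e. C(n, 6) < 4^{15 − 1} = 268435456.
Check values of n near the boundary:
  n = 72: C(72, 6) = 156238908; 156238908 < 268435456? YES
  n = 73: C(73, 6) = 170230452; 170230452 < 268435456? YES
  n = 74: C(74, 6) = 185250786; 185250786 < 268435456? YES
  n = 75: C(75, 6) = 201359550; 201359550 < 268435456? YES
  n = 76: C(76, 6) = 218618940; 218618940 < 268435456? YES
  n = 77: C(77, 6) = 237093780; 237093780 < 268435456? YES
  n = 78: C(78, 6) = 256851595; 256851595 < 268435456? YES
  n = 79: C(79, 6) = 277962685; 277962685 < 268435456? NO
  n = 80: C(80, 6) = 300500200; 300500200 < 268435456? NO
  n = 81: C(81, 6) = 324540216; 324540216 < 268435456? NO
The largest n with C(n, 6) < 268435456 is n = 78 (where E[X] = 256851595/268435456 ≈ 0.9568). Hence R_4(6) > 78, i.e. R_4(6) ≥ 79.

Largest n = 78; hence R_4(6) > 78.


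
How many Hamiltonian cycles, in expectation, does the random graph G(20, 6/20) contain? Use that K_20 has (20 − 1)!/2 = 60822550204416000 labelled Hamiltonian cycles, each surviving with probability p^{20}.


K_20 has (20 − 1)!/2 = 60822550204416000 labelled Hamiltonian cycles.
For each such Hamiltonian cycle H, let X_H = 1 if all 20 edges of H are present in G. Then P[X_H = 1] = p^{20} = (3/10)^{20} = 3486784401/100000000000000000000.
By linearity of expectation: E[X] = Σ_H E[X_H] = 60822550204416000 · p^{20} = 60822550204416000 · 3486784401/100000000000000000000 = 51776152168407487821/24414062500000.
Numerically: E[X] ≈ 2.12075e+06.

E[X] = 60822550204416000 · (3/10)^{20} = 51776152168407487821/24414062500000 ≈ 2.12075e+06.


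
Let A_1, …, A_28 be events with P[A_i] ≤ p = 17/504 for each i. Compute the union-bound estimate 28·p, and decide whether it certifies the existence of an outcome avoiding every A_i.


Union bound: P[∪_{i=1}^{28} A_i] ≤ Σ_i P[A_i] ≤ 28·p = 28·(17/504) = 17/18.
Numerically: 17/18 ≈ 0.944444.
Is 17/18 < 1? YES.
Since P[∪ A_i] ≤ 17/18 < 1, the complement has P[∩ A_i^c] ≥ 1 − 17/18 = 1/18 > 0, so some outcome avoids every A_i.

28·p = 17/18 ≈ 0.944444; existence CERTIFIED by the union bound.


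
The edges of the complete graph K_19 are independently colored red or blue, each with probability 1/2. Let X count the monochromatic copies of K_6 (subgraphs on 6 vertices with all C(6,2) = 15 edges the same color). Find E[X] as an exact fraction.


Let X = Σ_S X_S over the C(19, 6) = 27132 subsets S of size 6, where X_S = 1 if the K_6 on S is monochromatic.
For a fixed S, the K_6 on S has C(6, 2) = 15 edges. P[all 15 edges red] = (1/2)^15, and likewise for blue, so P[monochromatic] = 2·(1/2)^15 = 2^{1 − 15} = 1/16384.
By linearity: E[X] = C(19, 6) · 2^{1 − 15} = 27132 · 1/16384 = 6783/4096.
Numerically: E[X] ≈ 1.656006.

E[X] = C(19,6)·2^(1−C(6,2)) = 6783/4096 ≈ 1.656006.


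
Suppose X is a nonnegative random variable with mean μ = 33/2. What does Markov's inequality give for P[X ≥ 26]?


μ = E[X] = 33/2, a = 26.
Markov: P[X ≥ 26] ≤ μ/a = (33/2)/26 = 33/52.
Numerically: ≈ 0.6346.
(Since a = 26 > μ = 16.5000, the bound 33/52 is < 1 and informative.)

P[X ≥ 26] ≤ 33/52 ≈ 0.6346.


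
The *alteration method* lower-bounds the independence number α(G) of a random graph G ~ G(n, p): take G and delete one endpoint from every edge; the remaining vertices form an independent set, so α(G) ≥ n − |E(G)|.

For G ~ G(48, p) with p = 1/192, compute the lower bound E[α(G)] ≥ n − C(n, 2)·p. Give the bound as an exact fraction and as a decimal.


E[|E(G)|] = C(48, 2)·p = 1128 · (1/192) = 47/8.
E[α(G)] ≥ n − E[|E(G)|] = 48 − 47/8 = 337/8.
Numerically: ≈ 42.125.
(This is only a lower bound; the true E[α(G)] may be larger.)

E[α(G)] ≥ 337/8 ≈ 42.125.


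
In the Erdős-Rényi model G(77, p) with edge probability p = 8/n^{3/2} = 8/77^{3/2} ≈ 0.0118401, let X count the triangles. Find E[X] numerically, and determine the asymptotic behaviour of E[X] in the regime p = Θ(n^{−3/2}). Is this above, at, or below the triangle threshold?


Number of potential triangles: C(77, 3) = 73150.
Each occurs with probability p³ ≈ (0.0118401)³ ≈ 1.65982269e-06.
By linearity: E[X] = C(77, 3)·p³ ≈ 73150 · 1.65982269e-06 ≈ 0.121416.
Since α = 3/2 > 1, p = c/n^{3/2} = o(1/n) is below the triangle threshold p ~ 1/n. Asymptotically E[X] ~ (c³/6)·n^{3(1−α)} = (8³/6)·n^{-1.5} → 0, so by Markov's inequality G has no triangles w.h.p.

E[X] ≈ 0.121416; in regime p = Θ(1/n^{3/2}) E[X] tends to 0 (below the triangle threshold p ~ 1/n).


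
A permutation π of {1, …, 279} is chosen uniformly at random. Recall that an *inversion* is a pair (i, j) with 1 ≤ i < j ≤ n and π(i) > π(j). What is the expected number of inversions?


Write X = Σ X_I over the C(279, 2) = 38781 pairs i < j, with X_I the indicator of one inversion.
There are 38781 indicators.
For each fixed pair i < j, the values π(i) and π(j) are two distinct elements of {1, …, 279} in uniformly random order; by symmetry P[π(i) > π(j)] = 1/2.
By linearity: E[X] = 38781 · (1/2) = C(279, 2) · (1/2) = 38781/2 = 38781/2 ≈ 19390.50000.

E[X] = 38781/2 = 19390.50000.


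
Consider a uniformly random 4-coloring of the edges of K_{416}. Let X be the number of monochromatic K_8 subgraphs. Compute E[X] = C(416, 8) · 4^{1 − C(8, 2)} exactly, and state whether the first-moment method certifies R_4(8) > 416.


E[X] = C(416, 8) · 4^{1 − 28} = 20788229335792620 · 4^{−27} = 20788229335792620/18014398509481984.
As a reduced fraction: E[X] = 5197057333948155/4503599627370496 ≈ 1.1539785.
Is E[X] < 1? NO.
Since E[X] ≥ 1, the first-moment bound is inconclusive at n = 416; it does NOT by itself certify R_4(8) > 416.

E[X] = 5197057333948155/4503599627370496 ≈ 1.1539785; E[X] ≥ 1; first-moment method inconclusive here.


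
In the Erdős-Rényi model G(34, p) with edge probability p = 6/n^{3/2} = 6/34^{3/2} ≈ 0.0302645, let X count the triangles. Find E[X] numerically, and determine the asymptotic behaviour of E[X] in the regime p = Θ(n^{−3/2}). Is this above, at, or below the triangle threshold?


Number of potential triangles: C(34, 3) = 5984.
Each occurs with probability p³ ≈ (0.0302645)³ ≈ 2.77203446e-05.
By linearity: E[X] = C(34, 3)·p³ ≈ 5984 · 2.77203446e-05 ≈ 0.165879.
Since α = 3/2 > 1, p = c/n^{3/2} = o(1/n) is below the triangle threshold p ~ 1/n. Asymptotically E[X] ~ (c³/6)·n^{3(1−α)} = (6³/6)·n^{-1.5} → 0, so by Markov's inequality G has no triangles w.h.p.

E[X] ≈ 0.165879; in regime p = Θ(1/n^{3/2}) E[X] tends to 0 (below the triangle threshold p ~ 1/n).


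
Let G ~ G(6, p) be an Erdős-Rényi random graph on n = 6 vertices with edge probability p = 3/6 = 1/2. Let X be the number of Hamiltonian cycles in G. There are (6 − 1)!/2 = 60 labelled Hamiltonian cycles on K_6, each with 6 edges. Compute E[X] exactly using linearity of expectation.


K_6 has (6 − 1)!/2 = 60 labelled Hamiltonian cycles.
For each such Hamiltonian cycle H, let X_H = 1 if all 6 edges of H are present in G. Then P[X_H = 1] = p^{6} = (1/2)^{6} = 1/64.
Summing the indicators: E[X] = Σ_H E[X_H] = 60 · p^{6} = 60 · 1/64 = 15/16.
Numerically: E[X] ≈ 0.938.

E[X] = 60 · (1/2)^{6} = 15/16 ≈ 0.938.


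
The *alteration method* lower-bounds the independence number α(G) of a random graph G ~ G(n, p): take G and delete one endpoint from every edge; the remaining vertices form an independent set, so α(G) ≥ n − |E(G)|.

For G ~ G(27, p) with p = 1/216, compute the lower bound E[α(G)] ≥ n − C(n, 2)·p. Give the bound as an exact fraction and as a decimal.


E[|E(G)|] = C(27, 2)·p = 351 · (1/216) = 13/8.
E[α(G)] ≥ n − E[|E(G)|] = 27 − 13/8 = 203/8.
Numerically: ≈ 25.3750.
(This is only a lower bound; the true E[α(G)] may be larger.)

E[α(G)] ≥ 203/8 ≈ 25.3750.


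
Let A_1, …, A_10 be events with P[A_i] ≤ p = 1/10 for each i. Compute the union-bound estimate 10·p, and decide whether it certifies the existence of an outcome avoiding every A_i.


Union bound: P[∪_{i=1}^{10} A_i] ≤ Σ_i P[A_i] ≤ 10·p = 10·(1/10) = 1.
Numerically: 1 ≈ 1.000.
Is 1 < 1? NO.
Since the bound 1 is ≥ 1, the union bound is uninformative here; it does NOT by itself certify existence.

10·p = 1 ≈ 1.000; existence NOT certified by the union bound.


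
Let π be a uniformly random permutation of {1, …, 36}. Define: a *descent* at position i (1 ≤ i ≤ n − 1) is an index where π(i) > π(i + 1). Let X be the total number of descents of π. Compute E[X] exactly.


Write X = Σ X_I over i = 1, …, 35, with X_I the indicator of one descent.
There are 35 indicators.
For each fixed i, the pair (π(i), π(i+1)) is a uniformly random ordered pair of distinct values from {1, …, 36}; by symmetry P[π(i) > π(i+1)] = 1/2.
By linearity: E[X] = 35 · (1/2) = (36 − 1) · (1/2) = 35/2 ≈ 17.5000.

E[X] = 35/2 = 17.5000.


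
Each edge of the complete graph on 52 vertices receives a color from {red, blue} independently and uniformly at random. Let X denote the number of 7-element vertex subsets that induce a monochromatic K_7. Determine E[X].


Let X = Σ_S X_S over the C(52, 7) = 133784560 subsets S of size 7, where X_S = 1 if the K_7 on S is monochromatic.
For a fixed S, the K_7 on S has C(7, 2) = 21 edges. P[all 21 edges red] = (1/2)^21, and likewise for blue, so P[monochromatic] = 2·(1/2)^21 = 2^{1 − 21} = 1/1048576.
Summing: E[X] = C(52, 7) · 2^{1 − 21} = 133784560 · 1/1048576 = 8361535/65536.
Numerically: E[X] ≈ 127.5869.

E[X] = C(52,7)·2^(1−C(7,2)) = 8361535/65536 ≈ 127.5869.


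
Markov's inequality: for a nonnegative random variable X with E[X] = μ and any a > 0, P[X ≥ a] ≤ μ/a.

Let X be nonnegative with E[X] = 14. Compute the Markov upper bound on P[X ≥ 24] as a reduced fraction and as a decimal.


μ = E[X] = 14, a = 24.
Markov: P[X ≥ 24] ≤ μ/a = (14)/24 = 7/12.
Numerically: ≈ 0.58333.
(Since a = 24 > μ = 14.00000, the bound 7/12 is < 1 and informative.)

P[X ≥ 24] ≤ 7/12 ≈ 0.58333.


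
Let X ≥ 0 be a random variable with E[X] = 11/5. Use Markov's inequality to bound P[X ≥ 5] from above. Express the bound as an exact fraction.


μ = E[X] = 11/5, a = 5.
Markov: P[X ≥ 5] ≤ μ/a = (11/5)/5 = 11/25.
Numerically: ≈ 0.440000.
(Since a = 5 > μ = 2.200000, the bound 11/25 is < 1 and informative.)

P[X ≥ 5] ≤ 11/25 ≈ 0.440000.


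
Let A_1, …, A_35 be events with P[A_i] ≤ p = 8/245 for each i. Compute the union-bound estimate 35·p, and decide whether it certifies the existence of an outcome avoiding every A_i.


Union bound: P[∪_{i=1}^{35} A_i] ≤ Σ_i P[A_i] ≤ 35·p = 35·(8/245) = 8/7.
Numerically: 8/7 ≈ 1.143.
Is 8/7 < 1? NO.
Since the bound 8/7 is ≥ 1, the union bound is uninformative here; it does NOT by itself certify existence.

35·p = 8/7 ≈ 1.143; existence NOT certified by the union bound.


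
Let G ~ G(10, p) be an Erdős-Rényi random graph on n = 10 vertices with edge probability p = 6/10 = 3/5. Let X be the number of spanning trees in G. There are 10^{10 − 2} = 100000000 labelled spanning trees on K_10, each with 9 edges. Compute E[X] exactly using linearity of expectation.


K_10 has 10^{10 − 2} = 100000000 labelled spanning trees.
For each such spanning tree H, let X_H = 1 if all 9 edges of H are present in G. Then P[X_H = 1] = p^{9} = (3/5)^{9} = 19683/1953125.
By linearity of expectation: E[X] = Σ_H E[X_H] = 100000000 · p^{9} = 100000000 · 19683/1953125 = 5038848/5.
Numerically: E[X] ≈ 1.0078e+06.

E[X] = 100000000 · (3/5)^{9} = 5038848/5 ≈ 1.0078e+06.


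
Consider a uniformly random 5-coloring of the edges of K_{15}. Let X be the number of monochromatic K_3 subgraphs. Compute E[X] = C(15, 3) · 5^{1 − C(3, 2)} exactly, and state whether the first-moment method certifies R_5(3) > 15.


E[X] = C(15, 3) · 5^{1 − 3} = 455 · 5^{−2} = 455/25.
As a reduced fraction: E[X] = 91/5 ≈ 18.200.
Is E[X] < 1? NO.
Since E[X] ≥ 1, the first-moment bound is inconclusive at n = 15; it does NOT by itself certify R_5(3) > 15.

E[X] = 91/5 ≈ 18.200; E[X] ≥ 1; first-moment method inconclusive here.


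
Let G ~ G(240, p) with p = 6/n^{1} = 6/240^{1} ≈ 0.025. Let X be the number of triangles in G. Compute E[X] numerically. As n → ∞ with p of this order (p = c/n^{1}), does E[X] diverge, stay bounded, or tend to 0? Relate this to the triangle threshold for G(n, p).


Number of potential triangles: C(240, 3) = 2275280.
Each occurs with probability p³ ≈ (0.025)³ ≈ 1.562500e-05.
By linearity: E[X] = C(240, 3)·p³ ≈ 2275280 · 1.562500e-05 ≈ 35.5513.
Here α = 1, so p = 6/n is exactly at the triangle threshold p ~ 1/n. Asymptotically E[X] → c³/6 = 6³/6 = 36 ≈ 36.0000, a bounded constant. In this regime the triangle count is asymptotically Poisson(c³/6).

E[X] ≈ 35.5513; in regime p = Θ(1/n^{1}) E[X] stays bounded (at the triangle threshold p ~ 1/n).


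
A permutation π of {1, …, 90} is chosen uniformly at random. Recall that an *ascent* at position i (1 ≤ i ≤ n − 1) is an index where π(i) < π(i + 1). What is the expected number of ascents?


Write X = Σ X_I over i = 1, …, 89, with X_I the indicator of one ascent.
There are 89 indicators.
For each fixed i, the pair (π(i), π(i+1)) is a uniformly random ordered pair of distinct values from {1, …, 90}; by symmetry P[π(i) < π(i+1)] = 1/2.
By linearity: E[X] = 89 · (1/2) = (90 − 1) · (1/2) = 89/2 ≈ 44.50000.

E[X] = 89/2 = 44.50000.


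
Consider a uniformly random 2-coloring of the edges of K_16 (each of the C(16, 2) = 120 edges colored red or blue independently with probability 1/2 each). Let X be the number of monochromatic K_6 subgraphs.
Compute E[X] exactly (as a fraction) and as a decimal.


Let X = Σ_S X_S over the C(16, 6) = 8008 subsets S of size 6, where X_S = 1 if the K_6 on S is monochromatic.
For a fixed S, the K_6 on S has C(6, 2) = 15 edges. P[all 15 edges red] = (1/2)^15, and likewise for blue, so P[monochromatic] = 2·(1/2)^15 = 2^{1 − 15} = 1/16384.
By linearity: E[X] = C(16, 6) · 2^{1 − 15} = 8008 · 1/16384 = 1001/2048.
Numerically: E[X] ≈ 0.488770.

E[X] = C(16,6)·2^(1−C(6,2)) = 1001/2048 ≈ 0.488770.


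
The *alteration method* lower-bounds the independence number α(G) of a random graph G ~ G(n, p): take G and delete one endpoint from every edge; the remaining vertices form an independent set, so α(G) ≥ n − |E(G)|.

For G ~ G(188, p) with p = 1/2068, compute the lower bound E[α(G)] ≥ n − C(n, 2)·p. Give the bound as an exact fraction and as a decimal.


E[|E(G)|] = C(188, 2)·p = 17578 · (1/2068) = 17/2.
E[α(G)] ≥ n − E[|E(G)|] = 188 − 17/2 = 359/2.
Numerically: ≈ 179.500.
(This is only a lower bound; the true E[α(G)] may be larger.)

E[α(G)] ≥ 359/2 ≈ 179.500.


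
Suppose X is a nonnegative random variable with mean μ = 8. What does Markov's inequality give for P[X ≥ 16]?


μ = E[X] = 8, a = 16.
Markov: P[X ≥ 16] ≤ μ/a = (8)/16 = 1/2.
Numerically: ≈ 0.500.
(Since a = 16 > μ = 8.000, the bound 1/2 is < 1 and informative.)

P[X ≥ 16] ≤ 1/2 ≈ 0.500.


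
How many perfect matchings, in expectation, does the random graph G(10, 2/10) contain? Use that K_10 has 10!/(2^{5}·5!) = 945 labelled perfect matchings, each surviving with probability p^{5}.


K_10 has 10!/(2^{5}·5!) = 945 labelled perfect matchings.
For each such perfect matching H, let X_H = 1 if all 5 edges of H are present in G. Then P[X_H = 1] = p^{5} = (1/5)^{5} = 1/3125.
Summing the indicators: E[X] = Σ_H E[X_H] = 945 · p^{5} = 945 · 1/3125 = 189/625.
Numerically: E[X] ≈ 0.3024.

E[X] = 945 · (1/5)^{5} = 189/625 ≈ 0.3024.


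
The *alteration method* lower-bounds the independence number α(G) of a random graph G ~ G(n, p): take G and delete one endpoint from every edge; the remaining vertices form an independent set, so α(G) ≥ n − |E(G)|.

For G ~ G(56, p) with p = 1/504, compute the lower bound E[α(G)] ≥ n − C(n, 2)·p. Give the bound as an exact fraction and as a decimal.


E[|E(G)|] = C(56, 2)·p = 1540 · (1/504) = 55/18.
E[α(G)] ≥ n − E[|E(G)|] = 56 − 55/18 = 953/18.
Numerically: ≈ 52.9444.
(This is only a lower bound; the true E[α(G)] may be larger.)

E[α(G)] ≥ 953/18 ≈ 52.9444.


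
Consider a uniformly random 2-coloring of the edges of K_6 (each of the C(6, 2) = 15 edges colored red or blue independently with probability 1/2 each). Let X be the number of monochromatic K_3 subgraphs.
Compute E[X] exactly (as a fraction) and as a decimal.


Let X = Σ_S X_S over the C(6, 3) = 20 subsets S of size 3, where X_S = 1 if the K_3 on S is monochromatic.
For a fixed S, the K_3 on S has C(3, 2) = 3 edges. P[all 3 edges red] = (1/2)^3, and likewise for blue, so P[monochromatic] = 2·(1/2)^3 = 2^{1 − 3} = 1/4.
Summing: E[X] = C(6, 3) · 2^{1 − 3} = 20 · 1/4 = 5.
Numerically: E[X] ≈ 5.00000.

E[X] = C(6,3)·2^(1−C(3,2)) = 5 ≈ 5.00000.


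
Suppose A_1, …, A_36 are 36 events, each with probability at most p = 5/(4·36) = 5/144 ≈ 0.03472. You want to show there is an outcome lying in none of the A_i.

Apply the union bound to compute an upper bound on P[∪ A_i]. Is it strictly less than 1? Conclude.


Union bound: P[∪_{i=1}^{36} A_i] ≤ Σ_i P[A_i] ≤ 36·p = 36·(5/144) = 5/4.
Numerically: 5/4 ≈ 1.25000.
Is 5/4 < 1? NO.
Since the bound 5/4 is ≥ 1, the union bound is uninformative here; it does NOT by itself certify existence.

36·p = 5/4 ≈ 1.25000; existence NOT certified by the union bound.


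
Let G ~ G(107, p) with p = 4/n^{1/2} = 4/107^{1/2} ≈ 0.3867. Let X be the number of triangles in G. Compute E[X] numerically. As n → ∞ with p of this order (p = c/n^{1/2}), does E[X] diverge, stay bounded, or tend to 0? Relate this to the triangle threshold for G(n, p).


Number of potential triangles: C(107, 3) = 198485.
Each occurs with probability p³ ≈ (0.3867)³ ≈ 5.782349e-02.
By linearity: E[X] = C(107, 3)·p³ ≈ 198485 · 5.782349e-02 ≈ 11477.0956.
Since α = 1/2 < 1, p = c/n^{1/2} ≫ 1/n is above the triangle threshold p ~ 1/n. Asymptotically E[X] ~ (c³/6)·n^{3(1−α)} = (4³/6)·n^{1.5} → ∞; triangles are abundant w.h.p.

E[X] ≈ 11477.0956; in regime p = Θ(1/n^{1/2}) E[X] diverges (above the triangle threshold p ~ 1/n).


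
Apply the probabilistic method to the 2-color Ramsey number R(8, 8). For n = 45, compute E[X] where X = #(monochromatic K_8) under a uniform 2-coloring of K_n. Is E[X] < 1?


E[X] = C(45, 8) · 2^{1 − 28} = 215553195 · 2^{−27} = 215553195/134217728.
As a reduced fraction: E[X] = 215553195/134217728 ≈ 1.60600.
Is E[X] < 1? NO.
Since E[X] ≥ 1, the first-moment bound is inconclusive at n = 45; it does NOT by itself certify R(8, 8) > 45.

E[X] = 215553195/134217728 ≈ 1.60600; E[X] ≥ 1; first-moment method inconclusive here.


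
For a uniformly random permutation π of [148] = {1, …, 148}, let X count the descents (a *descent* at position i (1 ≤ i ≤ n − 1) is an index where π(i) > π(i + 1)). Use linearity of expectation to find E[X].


Write X = Σ X_I over i = 1, …, 147, with X_I the indicator of one descent.
There are 147 indicators.
For each fixed i, the pair (π(i), π(i+1)) is a uniformly random ordered pair of distinct values from {1, …, 148}; by symmetry P[π(i) > π(i+1)] = 1/2.
By linearity: E[X] = 147 · (1/2) = (148 − 1) · (1/2) = 147/2 ≈ 73.500000.

E[X] = 147/2 = 73.500000.


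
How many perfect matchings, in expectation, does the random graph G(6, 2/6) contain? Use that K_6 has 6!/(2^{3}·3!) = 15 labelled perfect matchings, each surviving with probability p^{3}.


K_6 has 6!/(2^{3}·3!) = 15 labelled perfect matchings.
For each such perfect matching H, let X_H = 1 if all 3 edges of H are present in G. Then P[X_H = 1] = p^{3} = (1/3)^{3} = 1/27.
By linearity of expectation: E[X] = Σ_H E[X_H] = 15 · p^{3} = 15 · 1/27 = 5/9.
Numerically: E[X] ≈ 0.555556.

E[X] = 15 · (1/3)^{3} = 5/9 ≈ 0.555556.


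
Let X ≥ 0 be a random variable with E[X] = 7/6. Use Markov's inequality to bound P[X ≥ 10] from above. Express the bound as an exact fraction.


μ = E[X] = 7/6, a = 10.
Markov: P[X ≥ 10] ≤ μ/a = (7/6)/10 = 7/60.
Numerically: ≈ 0.11667.
(Since a = 10 > μ = 1.16667, the bound 7/60 is < 1 and informative.)

P[X ≥ 10] ≤ 7/60 ≈ 0.11667.


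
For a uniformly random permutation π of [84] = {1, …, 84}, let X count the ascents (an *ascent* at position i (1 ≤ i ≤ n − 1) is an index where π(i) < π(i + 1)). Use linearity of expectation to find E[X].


Write X = Σ X_I over i = 1, …, 83, with X_I the indicator of one ascent.
There are 83 indicators.
For each fixed i, the pair (π(i), π(i+1)) is a uniformly random ordered pair of distinct values from {1, …, 84}; by symmetry P[π(i) < π(i+1)] = 1/2.
By linearity: E[X] = 83 · (1/2) = (84 − 1) · (1/2) = 83/2 ≈ 41.5000.

E[X] = 83/2 = 41.5000.


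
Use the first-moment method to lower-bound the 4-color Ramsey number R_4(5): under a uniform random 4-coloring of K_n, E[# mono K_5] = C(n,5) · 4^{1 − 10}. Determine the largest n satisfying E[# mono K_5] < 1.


We need C(n, 5) · 4^{1 − 10} < 1, i.e. C(n, 5) < 4^{10 − 1} = 262144.
Check values of n near the boundary:
  n = 27: C(27, 5) = 80730; 80730 < 262144? YES
  n = 28: C(28, 5) = 98280; 98280 < 262144? YES
  n = 29: C(29, 5) = 118755; 118755 < 262144? YES
  n = 30: C(30, 5) = 142506; 142506 < 262144? YES
  n = 31: C(31, 5) = 169911; 169911 < 262144? YES
  n = 32: C(32, 5) = 201376; 201376 < 262144? YES
  n = 33: C(33, 5) = 237336; 237336 < 262144? YES
  n = 34: C(34, 5) = 278256; 278256 < 262144? NO
  n = 35: C(35, 5) = 324632; 324632 < 262144? NO
The largest n with C(n, 5) < 262144 is n = 33 (where E[X] = 29667/32768 ≈ 0.9053650). Hence R_4(5) > 33, i.e. R_4(5) ≥ 34.

Largest n = 33; hence R_4(5) > 33.


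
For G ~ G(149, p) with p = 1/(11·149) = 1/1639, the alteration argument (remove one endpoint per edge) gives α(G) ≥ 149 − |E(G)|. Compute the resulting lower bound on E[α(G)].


E[|E(G)|] = C(149, 2)·p = 11026 · (1/1639) = 74/11.
E[α(G)] ≥ n − E[|E(G)|] = 149 − 74/11 = 1565/11.
Numerically: ≈ 142.273.
(This is only a lower bound; the true E[α(G)] may be larger.)

E[α(G)] ≥ 1565/11 ≈ 142.273.


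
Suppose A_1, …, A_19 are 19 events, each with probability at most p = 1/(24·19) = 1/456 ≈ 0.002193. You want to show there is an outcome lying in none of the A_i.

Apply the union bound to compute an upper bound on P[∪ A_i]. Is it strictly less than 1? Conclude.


Union bound: P[∪_{i=1}^{19} A_i] ≤ Σ_i P[A_i] ≤ 19·p = 19·(1/456) = 1/24.
Numerically: 1/24 ≈ 0.041667.
Is 1/24 < 1? YES.
Since P[∪ A_i] ≤ 1/24 < 1, the complement has P[∩ A_i^c] ≥ 1 − 1/24 = 23/24 > 0, so some outcome avoids every A_i.

19·p = 1/24 ≈ 0.041667; existence CERTIFIED by the union bound.


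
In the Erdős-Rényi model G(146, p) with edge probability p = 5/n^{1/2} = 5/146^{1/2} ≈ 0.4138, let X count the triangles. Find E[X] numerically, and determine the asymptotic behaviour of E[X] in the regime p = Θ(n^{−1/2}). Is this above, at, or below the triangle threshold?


Number of potential triangles: C(146, 3) = 508080.
Each occurs with probability p³ ≈ (0.4138)³ ≈ 7.085667e-02.
By linearity: E[X] = C(146, 3)·p³ ≈ 508080 · 7.085667e-02 ≈ 36000.8562.
Since α = 1/2 < 1, p = c/n^{1/2} ≫ 1/n is above the triangle threshold p ~ 1/n. Asymptotically E[X] ~ (c³/6)·n^{3(1−α)} = (5³/6)·n^{1.5} → ∞; triangles are abundant w.h.p.

E[X] ≈ 36000.8562; in regime p = Θ(1/n^{1/2}) E[X] diverges (above the triangle threshold p ~ 1/n).


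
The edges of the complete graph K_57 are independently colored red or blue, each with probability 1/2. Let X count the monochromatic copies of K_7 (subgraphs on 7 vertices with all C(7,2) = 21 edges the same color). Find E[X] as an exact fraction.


Let X = Σ_S X_S over the C(57, 7) = 264385836 subsets S of size 7, where X_S = 1 if the K_7 on S is monochromatic.
For a fixed S, the K_7 on S has C(7, 2) = 21 edges. P[all 21 edges red] = (1/2)^21, and likewise for blue, so P[monochromatic] = 2·(1/2)^21 = 2^{1 − 21} = 1/1048576.
By linearity of expectation: E[X] = C(57, 7) · 2^{1 − 21} = 264385836 · 1/1048576 = 66096459/262144.
Numerically: E[X] ≈ 252.138.

E[X] = C(57,7)·2^(1−C(7,2)) = 66096459/262144 ≈ 252.138.
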